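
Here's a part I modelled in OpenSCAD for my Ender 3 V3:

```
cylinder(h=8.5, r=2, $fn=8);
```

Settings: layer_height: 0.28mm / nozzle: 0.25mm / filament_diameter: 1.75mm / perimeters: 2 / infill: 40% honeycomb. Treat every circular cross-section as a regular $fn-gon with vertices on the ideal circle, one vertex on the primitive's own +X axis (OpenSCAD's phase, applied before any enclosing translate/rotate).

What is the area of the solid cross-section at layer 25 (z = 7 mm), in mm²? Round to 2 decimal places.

At z = 7 mm: the cylinder: section is a regular 8-gon, circumradius r=2 (area = (8/2)·2.000²·sin(360°/8) = 11.31 mm²). Overall, the cross-section is a single solid region. Net area = 11.31 mm².

11.31 mm²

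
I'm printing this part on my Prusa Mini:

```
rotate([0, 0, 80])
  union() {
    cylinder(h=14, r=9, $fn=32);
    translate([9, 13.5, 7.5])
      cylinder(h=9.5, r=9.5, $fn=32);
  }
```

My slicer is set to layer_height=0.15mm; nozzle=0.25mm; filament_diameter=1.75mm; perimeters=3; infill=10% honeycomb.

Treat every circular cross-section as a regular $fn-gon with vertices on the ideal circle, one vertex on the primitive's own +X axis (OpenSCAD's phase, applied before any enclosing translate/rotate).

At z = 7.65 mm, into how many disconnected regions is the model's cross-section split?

1

At z = 7.65 mm: the cylinder: section is a regular 32-gon, circumradius r=9; the r=9.5 cylinder at (9, 13.5) contributes a regular 32-gon of circumradius 9.5; Merging all regions: the regions partially overlap (shared area 13.10 mm²), so overlapping operands fuse into one piece — 1 connected region; (rotated 80° about Z; rotation is an isometry so areas/perimeters/island counts are preserved). The result has 1 disconnected region.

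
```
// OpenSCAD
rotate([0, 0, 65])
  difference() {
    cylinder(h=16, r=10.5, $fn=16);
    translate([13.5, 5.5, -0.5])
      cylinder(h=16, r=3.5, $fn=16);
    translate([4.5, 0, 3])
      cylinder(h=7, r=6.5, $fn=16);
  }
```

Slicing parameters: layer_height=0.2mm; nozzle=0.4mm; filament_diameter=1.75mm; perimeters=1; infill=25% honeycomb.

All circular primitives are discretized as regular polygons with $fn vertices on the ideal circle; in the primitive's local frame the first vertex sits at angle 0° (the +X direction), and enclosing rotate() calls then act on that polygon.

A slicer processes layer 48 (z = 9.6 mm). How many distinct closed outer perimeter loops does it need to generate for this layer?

At z = 9.6 mm: the r=10.5 cylinder contributes a regular 16-gon of circumradius 10.5; the r=3.5 cylinder at (13.5, 5.5) gives a regular 16-gon of circumradius 3.5 (constant along its height); the r=6.5 cylinder at (4.5, 0) gives a regular 16-gon of circumradius 6.5 (constant along its height); Taking the first minus the rest: starting from the r=10.5 cylinder, the r=3.5 cylinder at (13.5, 5.5) misses the remaining region (no effect); the r=6.5 cylinder at (4.5, 0) partially overlaps it — only the 126.33 mm² overlap (of its 129.35 mm²) is removed, clipping the outline — 1 connected region; (rotated 65° about Z; rotation is an isometry so areas/perimeters/island counts are preserved). The result has 1 disconnected region.

1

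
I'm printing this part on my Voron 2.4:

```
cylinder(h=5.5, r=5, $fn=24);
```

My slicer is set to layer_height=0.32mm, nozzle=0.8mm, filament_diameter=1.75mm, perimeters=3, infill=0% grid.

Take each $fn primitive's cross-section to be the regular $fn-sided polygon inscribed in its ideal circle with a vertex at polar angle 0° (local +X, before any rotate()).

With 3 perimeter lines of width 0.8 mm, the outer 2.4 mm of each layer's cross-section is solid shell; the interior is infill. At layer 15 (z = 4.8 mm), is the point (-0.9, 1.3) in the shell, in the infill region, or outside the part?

At z = 4.8 mm: the cylinder: section is a regular 24-gon, circumradius r=5. Overall, the cross-section is a single solid region. The nearest boundary edge runs (-2.50, 4.33)→(-3.54, 3.54); distance from the point to it = 3.38 mm. The point is inside the cross-section and 3.38 mm from the nearest boundary — more than the 2.4 mm shell width (3 × 0.8), so it's in the infill interior.

infill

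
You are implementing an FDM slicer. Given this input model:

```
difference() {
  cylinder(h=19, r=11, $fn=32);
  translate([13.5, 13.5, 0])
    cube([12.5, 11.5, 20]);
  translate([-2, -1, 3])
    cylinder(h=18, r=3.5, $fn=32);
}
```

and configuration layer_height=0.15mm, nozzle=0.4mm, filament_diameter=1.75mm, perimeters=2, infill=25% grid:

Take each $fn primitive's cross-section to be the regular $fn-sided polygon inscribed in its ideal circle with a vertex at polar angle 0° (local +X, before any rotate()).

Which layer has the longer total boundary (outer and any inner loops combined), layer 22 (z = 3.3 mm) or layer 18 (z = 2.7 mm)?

Layer 22 (z = 3.3): the r=11 cylinder contributes a regular 32-gon of circumradius 11 (perimeter = 2·32·11.000·sin(180°/32) = 69.00 mm); the 12.5×11.5 cube at (13.5, 13.5) contributes its full rectangle (perimeter 48.00 mm); the r=3.5 cylinder at (-2, -1) gives a regular 32-gon of circumradius 3.5 (constant along its height) (perimeter = 2·32·3.500·sin(180°/32) = 21.96 mm); After the difference (first − rest): starting from the r=11 cylinder, the 12.5×11.5 cube at (13.5, 13.5) misses the remaining region (no effect); the r=3.5 cylinder at (-2, -1) lies wholly inside it (removes its full 38.24 mm² and its 21.96 mm outline becomes a hole wall) — boundary (outer + 1 inner loop) = 90.96 mm. So its perimeter = 90.96 mm. Layer 18 (z = 2.7): the r=11 cylinder gives a regular 32-gon of circumradius 11 (constant along its height) (perimeter = 2·32·11.000·sin(180°/32) = 69.00 mm); the cube at (13.5, 13.5) (footprint 12.5×11.5) is included at this height (perimeter 48.00 mm); the cylinder at (-2, -1) does not reach this height (z outside [3, 21]); Subtracting the remaining from the first: starting from the r=11 cylinder, the 12.5×11.5 cube at (13.5, 13.5) misses the remaining region (no effect) — boundary = 69.00 mm. So its perimeter = 69.00 mm. Layer 22 is larger (90.96 vs 69.00 mm).

layer 22 (z = 3.3 mm)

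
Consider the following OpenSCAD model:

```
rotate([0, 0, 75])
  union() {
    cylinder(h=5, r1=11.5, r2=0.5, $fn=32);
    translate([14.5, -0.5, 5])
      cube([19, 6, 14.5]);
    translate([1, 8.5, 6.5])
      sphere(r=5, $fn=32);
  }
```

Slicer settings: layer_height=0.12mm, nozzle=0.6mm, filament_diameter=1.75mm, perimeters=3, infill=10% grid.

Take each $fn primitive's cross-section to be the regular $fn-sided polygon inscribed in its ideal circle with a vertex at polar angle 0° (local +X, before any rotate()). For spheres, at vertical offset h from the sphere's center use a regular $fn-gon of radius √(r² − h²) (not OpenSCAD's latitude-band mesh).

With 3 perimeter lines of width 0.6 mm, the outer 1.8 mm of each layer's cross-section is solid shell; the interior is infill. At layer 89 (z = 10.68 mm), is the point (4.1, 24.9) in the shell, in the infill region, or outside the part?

infill

At z = 10.68 mm: the cone is absent (z outside [0, 5]); the 19×6 cube at (14.5, -0.5) contributes its full rectangle; the r=5 sphere at (1, 8.5) slices to a regular 32-gon of circumradius 2.744 (√(r²−h²) with h=4.18 from center); Merging all regions: the 2 present regions are separate (no shared area or edge), so areas and boundary lengths simply add and each stays a separate island — 2 connected regions; (whole slice rotated 75° about Z — lengths, areas and connectivity unchanged). Overall, the cross-section has 2 separate islands. Undo the 75° rotation: the query point maps to (25.113, 2.484) in the un-rotated model frame. The nearest boundary edge runs (33.50, -0.50)→(14.50, -0.50); distance from the point to it = 2.98 mm. (Shell/infill is judged within the island containing the point — the largest one.) The point is inside the cross-section and 2.98 mm from the nearest boundary — more than the 1.8 mm shell width (3 × 0.6), so it's in the infill interior.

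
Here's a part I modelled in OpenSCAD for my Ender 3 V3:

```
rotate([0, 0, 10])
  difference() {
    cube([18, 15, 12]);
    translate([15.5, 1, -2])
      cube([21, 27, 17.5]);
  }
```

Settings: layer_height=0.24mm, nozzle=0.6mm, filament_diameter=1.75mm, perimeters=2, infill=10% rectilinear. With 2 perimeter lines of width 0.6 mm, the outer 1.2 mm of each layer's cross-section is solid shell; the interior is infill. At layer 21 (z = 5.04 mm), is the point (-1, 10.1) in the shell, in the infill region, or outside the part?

shell

At z = 5.04 mm: the cube (footprint 18×15) is included at this height; the 21×27 cube at (15.5, 1) contributes its full rectangle; After the difference (first − rest): starting from the 18×15 cube, the 21×27 cube at (15.5, 1) partially overlaps it — only the 35.00 mm² overlap (of its 567.00 mm²) is removed, clipping the outline — 1 connected region; (rotated 10° about Z; rotation is an isometry so areas/perimeters/island counts are preserved). Overall, the cross-section is a single solid region. Undo the 10° rotation: the query point maps to (0.769, 10.120) in the un-rotated model frame. The nearest boundary edge runs (0.00, 0.00)→(0.00, 15.00); distance from the point to it = 0.77 mm. The point is inside the cross-section, 0.77 mm from the nearest boundary — within the 1.2 mm shell band (2 × 0.6).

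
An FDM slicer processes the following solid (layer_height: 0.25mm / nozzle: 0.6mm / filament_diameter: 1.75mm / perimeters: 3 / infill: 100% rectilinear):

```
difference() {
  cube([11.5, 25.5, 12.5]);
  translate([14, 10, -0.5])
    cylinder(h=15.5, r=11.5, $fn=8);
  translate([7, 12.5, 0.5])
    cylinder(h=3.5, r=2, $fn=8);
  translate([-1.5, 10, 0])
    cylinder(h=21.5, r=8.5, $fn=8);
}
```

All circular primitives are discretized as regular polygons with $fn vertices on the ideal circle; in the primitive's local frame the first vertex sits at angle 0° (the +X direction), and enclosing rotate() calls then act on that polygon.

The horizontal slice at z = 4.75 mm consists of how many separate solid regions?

At z = 4.75 mm: the cube is present — its section is the full 11.5×25.5 rectangle; the r=11.5 cylinder at (14, 10) contributes a regular 8-gon of circumradius 11.5; the cylinder at (7, 12.5) does not reach this height (z outside [0.5, 4]); the r=8.5 cylinder at (-1.5, 10) contributes a regular 8-gon of circumradius 8.5; Subtracting the remaining from the first: starting from the 11.5×25.5 cube, the r=11.5 cylinder at (14, 10) partially overlaps it — only the 131.86 mm² overlap (of its 374.06 mm²) is removed, clipping the outline; the r=8.5 cylinder at (-1.5, 10) partially overlaps it — only the 53.16 mm² overlap (of its 204.35 mm²) is removed, clipping the outline — 2 connected regions. The result has 2 disconnected regions.

2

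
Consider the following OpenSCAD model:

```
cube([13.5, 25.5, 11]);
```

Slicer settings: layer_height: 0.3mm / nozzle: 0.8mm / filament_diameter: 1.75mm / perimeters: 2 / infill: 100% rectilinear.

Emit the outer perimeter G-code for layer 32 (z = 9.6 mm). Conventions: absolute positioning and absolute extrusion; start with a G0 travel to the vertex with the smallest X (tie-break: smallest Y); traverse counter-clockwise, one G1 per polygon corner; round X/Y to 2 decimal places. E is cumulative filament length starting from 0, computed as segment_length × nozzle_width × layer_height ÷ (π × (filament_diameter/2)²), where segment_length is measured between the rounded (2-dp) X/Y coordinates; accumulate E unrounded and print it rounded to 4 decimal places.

G0 X0.00 Y0.00 Z9.60
G1 X13.50 Y0.00 E1.3470
G1 X13.50 Y25.50 E3.8914
G1 X0.00 Y25.50 E5.2385
G1 X0.00 Y0.00 E7.7829

At z = 9.6 mm: the cube (footprint 13.5×25.5) is included at this height. The outline is a single polygon with 4 vertices. Extrusion per mm of travel: 0.8 × 0.3 / (π × 0.875²) = 0.099780. Accumulating E over each segment gives final E = 7.7829.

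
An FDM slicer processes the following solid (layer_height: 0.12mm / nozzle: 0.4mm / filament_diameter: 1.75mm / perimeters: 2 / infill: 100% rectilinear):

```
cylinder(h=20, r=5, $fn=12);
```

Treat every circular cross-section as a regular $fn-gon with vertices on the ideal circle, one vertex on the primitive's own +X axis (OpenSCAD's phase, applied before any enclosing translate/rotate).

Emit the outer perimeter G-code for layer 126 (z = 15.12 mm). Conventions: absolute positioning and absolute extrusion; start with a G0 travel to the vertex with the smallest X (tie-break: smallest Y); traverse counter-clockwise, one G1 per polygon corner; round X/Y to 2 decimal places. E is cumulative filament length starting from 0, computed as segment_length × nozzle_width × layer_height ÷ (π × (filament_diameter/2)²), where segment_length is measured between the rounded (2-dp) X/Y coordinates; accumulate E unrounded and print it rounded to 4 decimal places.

At z = 15.12 mm: the r=5 cylinder contributes a regular 12-gon of circumradius 5. The outline is a single polygon with 12 vertices. Extrusion per mm of travel: 0.4 × 0.12 / (π × 0.875²) = 0.019956. Accumulating E over each segment gives final E = 0.6198.

G0 X-5.00 Y0.00 Z15.12
G1 X-4.33 Y-2.50 E0.0517
G1 X-2.50 Y-4.33 E0.1033
G1 X0.00 Y-5.00 E0.1549
G1 X2.50 Y-4.33 E0.2066
G1 X4.33 Y-2.50 E0.2582
G1 X5.00 Y0.00 E0.3099
G1 X4.33 Y2.50 E0.3615
G1 X2.50 Y4.33 E0.4132
G1 X0.00 Y5.00 E0.4648
G1 X-2.50 Y4.33 E0.5165
G1 X-4.33 Y2.50 E0.5681
G1 X-5.00 Y0.00 E0.6198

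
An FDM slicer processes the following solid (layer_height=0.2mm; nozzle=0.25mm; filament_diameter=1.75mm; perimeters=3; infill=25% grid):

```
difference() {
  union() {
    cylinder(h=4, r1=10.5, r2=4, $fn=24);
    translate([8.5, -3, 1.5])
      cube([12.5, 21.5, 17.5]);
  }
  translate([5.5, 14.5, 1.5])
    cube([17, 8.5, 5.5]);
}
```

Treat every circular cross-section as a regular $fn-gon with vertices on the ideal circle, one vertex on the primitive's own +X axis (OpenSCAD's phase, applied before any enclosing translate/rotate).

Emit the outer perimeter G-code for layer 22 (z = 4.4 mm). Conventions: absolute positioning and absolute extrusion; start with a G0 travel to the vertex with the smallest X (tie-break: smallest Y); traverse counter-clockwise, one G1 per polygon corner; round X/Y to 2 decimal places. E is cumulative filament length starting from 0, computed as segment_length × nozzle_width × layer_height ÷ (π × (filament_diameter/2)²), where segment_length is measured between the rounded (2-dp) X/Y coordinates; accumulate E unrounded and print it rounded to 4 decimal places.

G0 X8.50 Y-3.00 Z4.40
G1 X21.00 Y-3.00 E0.2598
G1 X21.00 Y14.50 E0.6236
G1 X8.50 Y14.50 E0.8835
G1 X8.50 Y-3.00 E1.2473

At z = 4.4 mm: the cone is absent (z outside [0, 4]); the 12.5×21.5 cube at (8.5, -3) contributes its full rectangle; Combining (union): only the 12.5×21.5 cube at (8.5, -3) is present, so the union is just that shape — 1 connected region; the 17×8.5 cube at (5.5, 14.5) contributes its full rectangle; After the difference (first − rest): starting from the result so far, the 17×8.5 cube at (5.5, 14.5) partially overlaps it — only the 50.00 mm² overlap (of its 144.50 mm²) is removed, clipping the outline — 1 connected region. The outline is a single polygon with 4 vertices. Extrusion per mm of travel: 0.25 × 0.2 / (π × 0.875²) = 0.020788. Accumulating E over each segment gives final E = 1.2473.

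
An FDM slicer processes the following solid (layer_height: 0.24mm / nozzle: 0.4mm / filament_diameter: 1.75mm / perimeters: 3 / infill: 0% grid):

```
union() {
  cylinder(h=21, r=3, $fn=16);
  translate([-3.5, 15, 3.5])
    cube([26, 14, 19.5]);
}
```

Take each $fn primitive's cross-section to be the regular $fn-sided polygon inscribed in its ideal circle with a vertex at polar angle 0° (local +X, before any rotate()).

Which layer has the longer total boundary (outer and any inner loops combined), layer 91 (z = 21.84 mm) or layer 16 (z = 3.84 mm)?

layer 16 (z = 3.84 mm)

Layer 91 (z = 21.84): the cylinder is absent (z outside [0, 21]); the 26×14 cube at (-3.5, 15) contributes its full rectangle (perimeter 80.00 mm); Taking the union: only the 26×14 cube at (-3.5, 15) is present, so the union is just that shape — boundary = 80.00 mm. So its perimeter = 80.00 mm. Layer 16 (z = 3.84): the r=3 cylinder contributes a regular 16-gon of circumradius 3 (perimeter = 2·16·3.000·sin(180°/16) = 18.73 mm); the cube at (-3.5, 15) (footprint 26×14) is included at this height (perimeter 80.00 mm); Combining (union): the 2 present regions are separate (no shared area or edge), so areas and boundary lengths simply add and each stays a separate island — boundary = 98.73 mm. So its perimeter = 98.73 mm. Layer 16 is larger (98.73 vs 80.00 mm).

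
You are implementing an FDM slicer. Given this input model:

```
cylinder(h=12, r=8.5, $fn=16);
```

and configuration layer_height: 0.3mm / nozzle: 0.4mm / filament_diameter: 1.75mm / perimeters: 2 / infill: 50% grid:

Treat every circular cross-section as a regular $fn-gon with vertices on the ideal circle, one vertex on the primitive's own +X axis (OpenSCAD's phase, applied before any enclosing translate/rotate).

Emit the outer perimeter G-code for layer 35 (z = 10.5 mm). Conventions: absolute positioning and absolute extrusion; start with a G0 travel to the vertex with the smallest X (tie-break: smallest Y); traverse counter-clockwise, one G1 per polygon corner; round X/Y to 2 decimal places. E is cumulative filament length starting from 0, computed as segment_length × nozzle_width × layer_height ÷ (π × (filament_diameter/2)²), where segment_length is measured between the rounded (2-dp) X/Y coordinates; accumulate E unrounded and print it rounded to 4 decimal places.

At z = 10.5 mm: the cylinder: section is a regular 16-gon, circumradius r=8.5. The outline is a single polygon with 16 vertices. Extrusion per mm of travel: 0.4 × 0.3 / (π × 0.875²) = 0.049890. Accumulating E over each segment gives final E = 2.6468.

G0 X-8.50 Y0.00 Z10.50
G1 X-7.85 Y-3.25 E0.1654
G1 X-6.01 Y-6.01 E0.3308
G1 X-3.25 Y-7.85 E0.4963
G1 X0.00 Y-8.50 E0.6617
G1 X3.25 Y-7.85 E0.8270
G1 X6.01 Y-6.01 E0.9925
G1 X7.85 Y-3.25 E1.1580
G1 X8.50 Y0.00 E1.3234
G1 X7.85 Y3.25 E1.4887
G1 X6.01 Y6.01 E1.6542
G1 X3.25 Y7.85 E1.8197
G1 X0.00 Y8.50 E1.9851
G1 X-3.25 Y7.85 E2.1504
G1 X-6.01 Y6.01 E2.3159
G1 X-7.85 Y3.25 E2.4814
G1 X-8.50 Y0.00 E2.6468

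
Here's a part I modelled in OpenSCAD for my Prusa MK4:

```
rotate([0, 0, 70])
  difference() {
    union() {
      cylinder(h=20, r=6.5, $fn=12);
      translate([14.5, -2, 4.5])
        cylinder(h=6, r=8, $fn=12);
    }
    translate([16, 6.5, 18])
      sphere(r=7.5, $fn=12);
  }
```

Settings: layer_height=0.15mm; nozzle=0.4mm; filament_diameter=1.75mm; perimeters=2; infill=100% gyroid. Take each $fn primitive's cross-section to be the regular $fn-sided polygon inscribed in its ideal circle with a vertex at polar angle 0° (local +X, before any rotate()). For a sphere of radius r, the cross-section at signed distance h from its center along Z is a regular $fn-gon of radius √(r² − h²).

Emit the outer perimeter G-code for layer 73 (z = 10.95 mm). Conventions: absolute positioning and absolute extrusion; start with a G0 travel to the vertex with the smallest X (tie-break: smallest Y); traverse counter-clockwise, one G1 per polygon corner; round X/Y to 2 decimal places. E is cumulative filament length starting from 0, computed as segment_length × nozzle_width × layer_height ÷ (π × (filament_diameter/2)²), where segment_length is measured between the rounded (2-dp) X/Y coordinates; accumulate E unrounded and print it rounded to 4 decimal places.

At z = 10.95 mm: the r=6.5 cylinder gives a regular 12-gon of circumradius 6.5 (constant along its height); the cylinder at (14.5, -2) is not intersected at this z (z outside [4.5, 10.5]); Taking the union: only the r=6.5 cylinder is present, so the union is just that shape — 1 connected region; the sphere at (16, 6.5): section is a regular 12-gon, circumradius = √(r²−h²) = √(7.5²−7.05²) = 2.559; Taking the first minus the rest: starting from that combined region, the r=7.5 sphere at (16, 6.5) misses the remaining region (no effect) — 1 connected region; (rotated 70° about Z; rotation is an isometry so areas/perimeters/island counts are preserved). The outline is a single polygon with 12 vertices. Extrusion per mm of travel: 0.4 × 0.15 / (π × 0.875²) = 0.024945. Accumulating E over each segment gives final E = 1.0073.

G0 X-6.40 Y-1.13 Z10.95
G1 X-4.98 Y-4.18 E0.0839
G1 X-2.22 Y-6.11 E0.1679
G1 X1.13 Y-6.40 E0.2518
G1 X4.18 Y-4.98 E0.3357
G1 X6.11 Y-2.22 E0.4198
G1 X6.40 Y1.13 E0.5036
G1 X4.98 Y4.18 E0.5876
G1 X2.22 Y6.11 E0.6716
G1 X-1.13 Y6.40 E0.7554
G1 X-4.18 Y4.98 E0.8394
G1 X-6.11 Y2.22 E0.9234
G1 X-6.40 Y-1.13 E1.0073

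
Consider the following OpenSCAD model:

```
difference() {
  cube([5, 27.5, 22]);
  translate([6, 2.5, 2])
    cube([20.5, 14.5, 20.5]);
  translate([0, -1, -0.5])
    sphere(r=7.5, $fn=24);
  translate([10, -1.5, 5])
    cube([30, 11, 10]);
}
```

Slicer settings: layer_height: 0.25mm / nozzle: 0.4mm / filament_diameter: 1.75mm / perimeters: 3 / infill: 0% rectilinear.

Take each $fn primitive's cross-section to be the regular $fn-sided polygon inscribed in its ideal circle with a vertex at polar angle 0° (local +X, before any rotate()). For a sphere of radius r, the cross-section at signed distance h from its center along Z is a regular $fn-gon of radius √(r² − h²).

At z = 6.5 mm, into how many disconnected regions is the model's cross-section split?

At z = 6.5 mm: the cube is present — its section is the full 5×27.5 rectangle; the cube at (6, 2.5) (footprint 20.5×14.5) is included at this height; the r=7.5 sphere at (0, -1) contributes a regular 24-gon of circumradius √(7.5²−7²) = 2.693; the 30×11 cube at (10, -1.5) contributes its full rectangle; After the difference (first − rest): starting from the 5×27.5 cube, the 20.5×14.5 cube at (6, 2.5) misses the remaining region (no effect); the r=7.5 sphere at (0, -1) partially overlaps it — only the 3.02 mm² overlap (of its 22.52 mm²) is removed, clipping the outline; the 30×11 cube at (10, -1.5) misses the remaining region (no effect) — 1 connected region. The result has 1 disconnected region.

1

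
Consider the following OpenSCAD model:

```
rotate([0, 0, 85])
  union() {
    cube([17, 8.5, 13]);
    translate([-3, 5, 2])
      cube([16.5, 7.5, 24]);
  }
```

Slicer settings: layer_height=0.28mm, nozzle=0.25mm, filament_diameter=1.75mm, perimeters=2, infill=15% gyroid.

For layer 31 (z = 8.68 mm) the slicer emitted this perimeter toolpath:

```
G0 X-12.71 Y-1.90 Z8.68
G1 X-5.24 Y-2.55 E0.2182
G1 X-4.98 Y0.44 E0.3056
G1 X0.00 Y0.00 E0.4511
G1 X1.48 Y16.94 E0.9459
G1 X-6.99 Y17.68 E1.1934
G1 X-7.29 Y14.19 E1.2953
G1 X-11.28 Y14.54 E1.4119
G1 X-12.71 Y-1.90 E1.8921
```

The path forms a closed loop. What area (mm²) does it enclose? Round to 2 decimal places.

221.01 mm²

Apply the shoelace formula to the sequence of (X, Y) vertices; enclosed area = 221.01 mm².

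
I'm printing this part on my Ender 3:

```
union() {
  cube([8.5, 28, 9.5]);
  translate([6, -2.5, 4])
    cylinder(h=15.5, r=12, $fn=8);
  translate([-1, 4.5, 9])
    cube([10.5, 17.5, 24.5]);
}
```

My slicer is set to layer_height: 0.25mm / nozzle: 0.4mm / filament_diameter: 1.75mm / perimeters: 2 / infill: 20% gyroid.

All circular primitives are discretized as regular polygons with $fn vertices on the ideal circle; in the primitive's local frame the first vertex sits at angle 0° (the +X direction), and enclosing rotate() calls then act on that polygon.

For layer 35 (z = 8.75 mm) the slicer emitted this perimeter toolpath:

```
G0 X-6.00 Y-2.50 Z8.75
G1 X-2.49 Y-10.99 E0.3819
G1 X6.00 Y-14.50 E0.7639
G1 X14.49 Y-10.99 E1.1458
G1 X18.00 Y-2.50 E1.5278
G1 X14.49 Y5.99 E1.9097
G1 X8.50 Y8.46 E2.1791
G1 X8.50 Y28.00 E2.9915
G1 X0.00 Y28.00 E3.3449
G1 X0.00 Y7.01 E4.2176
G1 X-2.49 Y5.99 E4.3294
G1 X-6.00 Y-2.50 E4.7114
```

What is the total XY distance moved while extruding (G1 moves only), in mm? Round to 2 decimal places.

113.32 mm

Sum the Euclidean lengths of each G1 segment: total = 113.32 mm.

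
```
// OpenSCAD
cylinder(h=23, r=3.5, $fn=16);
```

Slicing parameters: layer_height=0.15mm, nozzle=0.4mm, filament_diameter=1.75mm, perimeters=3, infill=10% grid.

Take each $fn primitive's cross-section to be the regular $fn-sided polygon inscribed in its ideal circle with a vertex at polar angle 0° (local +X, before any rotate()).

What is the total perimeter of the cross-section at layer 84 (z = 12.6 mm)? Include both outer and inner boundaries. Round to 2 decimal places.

At z = 12.6 mm: the r=3.5 cylinder contributes a regular 16-gon of circumradius 3.5 (perimeter = 2·16·3.500·sin(180°/16) = 21.85 mm). Overall, the cross-section is a single solid region. Total boundary length (outer) = 21.85 mm.

21.85 mm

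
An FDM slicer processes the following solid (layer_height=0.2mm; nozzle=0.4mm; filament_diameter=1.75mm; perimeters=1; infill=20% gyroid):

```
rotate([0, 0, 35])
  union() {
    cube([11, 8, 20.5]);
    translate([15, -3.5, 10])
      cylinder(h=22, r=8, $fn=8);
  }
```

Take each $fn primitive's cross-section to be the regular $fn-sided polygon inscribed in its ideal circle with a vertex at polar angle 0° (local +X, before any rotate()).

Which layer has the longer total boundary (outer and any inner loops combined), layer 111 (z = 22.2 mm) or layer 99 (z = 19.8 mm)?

Layer 111 (z = 22.2): the cube does not reach this height (z outside [0, 20.5]); the cylinder at (15, -3.5): section is a regular 8-gon, circumradius r=8 (perimeter = 2·8·8.000·sin(180°/8) = 48.98 mm); Merging all regions: only the r=8 cylinder at (15, -3.5) is present, so the union is just that shape — boundary = 48.98 mm; (whole slice rotated 35° about Z — lengths, areas and connectivity unchanged). So its perimeter = 48.98 mm. Layer 99 (z = 19.8): the cube is present — its section is the full 11×8 rectangle (perimeter 38.00 mm); the r=8 cylinder at (15, -3.5) contributes a regular 8-gon of circumradius 8 (perimeter = 2·8·8.000·sin(180°/8) = 48.98 mm); Merging all regions: the regions partially overlap (shared area 5.11 mm²), so the edge portions inside another operand are dropped and the merged outline is re-measured after clipping — boundary = 77.46 mm; (rotated 35° about Z; rotation is an isometry so areas/perimeters/island counts are preserved). So its perimeter = 77.46 mm. Layer 99 is larger (77.46 vs 48.98 mm).

layer 99 (z = 19.8 mm)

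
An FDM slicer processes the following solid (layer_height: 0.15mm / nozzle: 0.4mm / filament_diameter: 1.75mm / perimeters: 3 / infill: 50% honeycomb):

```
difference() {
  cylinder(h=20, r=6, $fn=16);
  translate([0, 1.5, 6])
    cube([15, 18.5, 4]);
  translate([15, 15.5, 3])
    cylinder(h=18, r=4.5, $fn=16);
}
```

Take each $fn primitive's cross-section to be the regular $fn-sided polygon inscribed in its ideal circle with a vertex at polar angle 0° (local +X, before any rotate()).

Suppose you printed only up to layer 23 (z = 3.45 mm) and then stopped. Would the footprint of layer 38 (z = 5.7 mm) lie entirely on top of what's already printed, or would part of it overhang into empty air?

entirely on top

Compare the two slices. At z = 3.45: the cylinder: section is a regular 16-gon, circumradius r=6 (area = (16/2)·6.000²·sin(360°/16) = 110.21 mm²); the cube at (0, 1.5) does not reach this height (z outside [6, 10]); the r=4.5 cylinder at (15, 15.5) contributes a regular 16-gon of circumradius 4.5 (area = (16/2)·4.500²·sin(360°/16) = 61.99 mm²); Subtracting the remaining from the first: starting from the r=6 cylinder (110.21 mm²), the r=4.5 cylinder at (15, 15.5) misses the remaining region (no effect) — area = 110.21 mm². At z = 5.7: the r=6 cylinder gives a regular 16-gon of circumradius 6 (constant along its height) (area = (16/2)·6.000²·sin(360°/16) = 110.21 mm²); the cube at (0, 1.5) does not reach this height (z outside [6, 10]); the r=4.5 cylinder at (15, 15.5) gives a regular 16-gon of circumradius 4.5 (constant along its height) (area = (16/2)·4.500²·sin(360°/16) = 61.99 mm²); Taking the first minus the rest: starting from the r=6 cylinder (110.21 mm²), the r=4.5 cylinder at (15, 15.5) misses the remaining region (no effect) — area = 110.21 mm². Checking containment: the cross-section at z = 5.7 is a subset of the cross-section at z = 3.45.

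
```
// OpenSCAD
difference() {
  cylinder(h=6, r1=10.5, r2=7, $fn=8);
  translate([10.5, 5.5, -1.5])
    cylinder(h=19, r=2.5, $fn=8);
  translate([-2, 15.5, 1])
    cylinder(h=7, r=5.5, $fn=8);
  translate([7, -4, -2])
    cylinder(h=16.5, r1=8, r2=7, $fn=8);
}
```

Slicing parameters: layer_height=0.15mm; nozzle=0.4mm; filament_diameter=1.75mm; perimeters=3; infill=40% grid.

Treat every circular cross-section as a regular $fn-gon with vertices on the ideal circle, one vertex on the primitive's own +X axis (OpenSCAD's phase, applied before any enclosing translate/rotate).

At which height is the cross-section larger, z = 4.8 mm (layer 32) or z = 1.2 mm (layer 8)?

layer 8 (z = 1.2 mm)

Layer 32 (z = 4.8): the cone: at t=0.800 of its height the radius interpolates to r₁+(r₂−r₁)t = 7.700, giving a regular 8-gon of that circumradius (area = (8/2)·7.700²·sin(360°/8) = 167.70 mm²); the r=2.5 cylinder at (10.5, 5.5) gives a regular 8-gon of circumradius 2.5 (constant along its height) (area = (8/2)·2.500²·sin(360°/8) = 17.68 mm²); the r=5.5 cylinder at (-2, 15.5) gives a regular 8-gon of circumradius 5.5 (constant along its height) (area = (8/2)·5.500²·sin(360°/8) = 85.56 mm²); the cone at (7, -4) (r1=8→r2=7) has section circumradius 7.588 here — a regular 8-gon (area = (8/2)·7.588²·sin(360°/8) = 162.85 mm²); Subtracting the remaining from the first: starting from the cone (167.70 mm²), the r=2.5 cylinder at (10.5, 5.5) misses the remaining region (no effect); the r=5.5 cylinder at (-2, 15.5) misses the remaining region (no effect); the cone at (7, -4) partially overlaps it — only the 54.09 mm² overlap (of its 162.85 mm²) is removed, clipping the outline — area = 113.61 mm². So its area = 113.61 mm². Layer 8 (z = 1.2): the cone: at t=0.200 of its height the radius interpolates to r₁+(r₂−r₁)t = 9.800, giving a regular 8-gon of that circumradius (area = (8/2)·9.800²·sin(360°/8) = 271.64 mm²); the r=2.5 cylinder at (10.5, 5.5) contributes a regular 8-gon of circumradius 2.5 (area = (8/2)·2.500²·sin(360°/8) = 17.68 mm²); the cylinder at (-2, 15.5): section is a regular 8-gon, circumradius r=5.5 (area = (8/2)·5.500²·sin(360°/8) = 85.56 mm²); the cone at (7, -4) contributes a regular 8-gon of circumradius 7.806 (interpolated between r1=8 and r2=7 at t=0.194) (area = (8/2)·7.806²·sin(360°/8) = 172.35 mm²); After the difference (first − rest): starting from the cone (271.64 mm²), the r=2.5 cylinder at (10.5, 5.5) misses the remaining region (no effect); the r=5.5 cylinder at (-2, 15.5) misses the remaining region (no effect); the cone at (7, -4) partially overlaps it — only the 88.44 mm² overlap (of its 172.35 mm²) is removed, clipping the outline — area = 183.20 mm². So its area = 183.20 mm². Layer 8 is larger (183.20 vs 113.61 mm²).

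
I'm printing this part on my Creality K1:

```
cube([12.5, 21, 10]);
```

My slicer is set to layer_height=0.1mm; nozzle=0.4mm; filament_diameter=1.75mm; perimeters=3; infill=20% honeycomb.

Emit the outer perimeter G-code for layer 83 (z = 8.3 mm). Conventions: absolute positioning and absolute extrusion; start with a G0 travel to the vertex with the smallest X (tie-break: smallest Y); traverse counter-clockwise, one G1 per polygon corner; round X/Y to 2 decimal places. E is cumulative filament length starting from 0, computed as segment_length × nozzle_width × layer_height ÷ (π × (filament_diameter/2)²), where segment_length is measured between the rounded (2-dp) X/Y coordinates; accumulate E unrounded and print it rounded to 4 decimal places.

At z = 8.3 mm: the 12.5×21 cube contributes its full rectangle. The outline is a single polygon with 4 vertices. Extrusion per mm of travel: 0.4 × 0.1 / (π × 0.875²) = 0.016630. Accumulating E over each segment gives final E = 1.1142.

G0 X0.00 Y0.00 Z8.30
G1 X12.50 Y0.00 E0.2079
G1 X12.50 Y21.00 E0.5571
G1 X0.00 Y21.00 E0.7650
G1 X0.00 Y0.00 E1.1142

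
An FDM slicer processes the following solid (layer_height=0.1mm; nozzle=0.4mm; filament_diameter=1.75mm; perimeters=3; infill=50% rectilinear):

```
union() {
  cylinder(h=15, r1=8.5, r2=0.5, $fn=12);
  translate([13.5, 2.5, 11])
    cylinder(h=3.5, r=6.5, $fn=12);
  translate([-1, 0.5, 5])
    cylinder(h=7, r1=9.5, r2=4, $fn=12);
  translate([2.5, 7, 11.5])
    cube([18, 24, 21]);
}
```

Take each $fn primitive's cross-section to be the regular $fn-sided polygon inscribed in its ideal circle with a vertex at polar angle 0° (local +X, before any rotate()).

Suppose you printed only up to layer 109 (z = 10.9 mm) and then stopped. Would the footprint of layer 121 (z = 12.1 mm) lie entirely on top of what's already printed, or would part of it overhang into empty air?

Compare the two slices. At z = 10.9: the cone (r1=8.5→r2=0.5) has section circumradius 2.687 here — a regular 12-gon (area = (12/2)·2.687²·sin(360°/12) = 21.65 mm²); the cylinder at (13.5, 2.5) is absent (z outside [11, 14.5]); the cone at (-1, 0.5): at t=0.843 of its height the radius interpolates to r₁+(r₂−r₁)t = 4.864, giving a regular 12-gon of that circumradius (area = (12/2)·4.864²·sin(360°/12) = 70.98 mm²); the cube at (2.5, 7) is not intersected at this z (z outside [11.5, 32.5]); Taking the union: the cone lies entirely inside the cone at (-1, 0.5), so the union is just the cone at (-1, 0.5) — area = 70.98 mm². At z = 12.1: the cone contributes a regular 12-gon of circumradius 2.047 (interpolated between r1=8.5 and r2=0.5 at t=0.807) (area = (12/2)·2.047²·sin(360°/12) = 12.57 mm²); the r=6.5 cylinder at (13.5, 2.5) gives a regular 12-gon of circumradius 6.5 (constant along its height) (area = (12/2)·6.500²·sin(360°/12) = 126.75 mm²); the cone at (-1, 0.5) does not reach this height (z outside [5, 12]); the cube at (2.5, 7) is present — its section is the full 18×24 rectangle (area 432.00 mm²); Combining (union): the regions partially overlap — summed areas 571.32 mm² minus the doubly-counted overlap 11.44 mm² gives 559.87 mm² — area = 559.87 mm². Checking containment: at z = 12.1 the cross-section extends beyond the z = 10.9 cross-section by about 547.31 mm².

part overhangs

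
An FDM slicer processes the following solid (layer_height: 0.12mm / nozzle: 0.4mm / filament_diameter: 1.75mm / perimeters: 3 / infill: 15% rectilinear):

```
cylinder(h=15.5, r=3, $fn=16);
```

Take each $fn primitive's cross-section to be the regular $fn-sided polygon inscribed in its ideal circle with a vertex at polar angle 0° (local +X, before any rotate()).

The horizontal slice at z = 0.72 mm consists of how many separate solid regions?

1

At z = 0.72 mm: the cylinder: section is a regular 16-gon, circumradius r=3. The result has 1 disconnected region.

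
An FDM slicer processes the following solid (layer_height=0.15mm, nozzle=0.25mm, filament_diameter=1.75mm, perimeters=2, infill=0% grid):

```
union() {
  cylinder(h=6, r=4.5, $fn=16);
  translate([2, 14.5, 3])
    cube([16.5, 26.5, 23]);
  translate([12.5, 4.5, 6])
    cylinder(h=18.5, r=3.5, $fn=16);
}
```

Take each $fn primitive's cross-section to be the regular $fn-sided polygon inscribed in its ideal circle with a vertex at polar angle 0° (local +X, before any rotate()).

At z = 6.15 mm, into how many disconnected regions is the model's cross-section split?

2

At z = 6.15 mm: the cylinder is not intersected at this z (z outside [0, 6]); the cube at (2, 14.5) is present — its section is the full 16.5×26.5 rectangle; the r=3.5 cylinder at (12.5, 4.5) gives a regular 16-gon of circumradius 3.5 (constant along its height); Taking the union: the 2 present regions are separate (no shared area or edge), so areas and boundary lengths simply add and each stays a separate island — 2 connected regions. The result has 2 disconnected regions.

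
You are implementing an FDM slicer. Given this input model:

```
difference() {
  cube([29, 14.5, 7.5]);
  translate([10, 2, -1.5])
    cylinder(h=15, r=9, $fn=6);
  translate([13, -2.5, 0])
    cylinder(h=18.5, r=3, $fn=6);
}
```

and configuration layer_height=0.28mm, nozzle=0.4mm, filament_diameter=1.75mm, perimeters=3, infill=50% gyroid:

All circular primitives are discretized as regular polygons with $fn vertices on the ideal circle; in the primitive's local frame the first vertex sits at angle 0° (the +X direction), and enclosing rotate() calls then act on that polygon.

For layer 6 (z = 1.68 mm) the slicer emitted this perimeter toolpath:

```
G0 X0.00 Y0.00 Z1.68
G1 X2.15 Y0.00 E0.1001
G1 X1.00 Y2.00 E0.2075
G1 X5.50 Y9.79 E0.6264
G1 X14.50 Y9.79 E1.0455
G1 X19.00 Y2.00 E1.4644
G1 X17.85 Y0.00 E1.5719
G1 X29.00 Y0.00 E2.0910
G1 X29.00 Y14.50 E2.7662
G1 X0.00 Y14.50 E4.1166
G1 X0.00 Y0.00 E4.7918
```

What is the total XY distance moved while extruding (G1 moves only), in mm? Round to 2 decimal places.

102.91 mm

Sum the Euclidean lengths of each G1 segment: total = 102.91 mm.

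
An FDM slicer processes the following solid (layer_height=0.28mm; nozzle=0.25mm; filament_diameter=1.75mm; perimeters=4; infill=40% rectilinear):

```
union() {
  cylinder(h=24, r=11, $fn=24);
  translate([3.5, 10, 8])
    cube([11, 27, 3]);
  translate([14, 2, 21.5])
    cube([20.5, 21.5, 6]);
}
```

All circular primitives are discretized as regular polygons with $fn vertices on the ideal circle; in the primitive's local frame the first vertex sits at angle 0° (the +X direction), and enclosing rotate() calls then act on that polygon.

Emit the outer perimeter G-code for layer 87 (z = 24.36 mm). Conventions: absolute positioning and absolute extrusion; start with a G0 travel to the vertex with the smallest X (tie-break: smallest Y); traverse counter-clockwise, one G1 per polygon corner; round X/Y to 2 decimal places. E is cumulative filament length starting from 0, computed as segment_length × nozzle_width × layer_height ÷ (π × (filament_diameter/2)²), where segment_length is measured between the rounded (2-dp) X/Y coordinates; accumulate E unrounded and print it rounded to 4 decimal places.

G0 X14.00 Y2.00 Z24.36
G1 X34.50 Y2.00 E0.5966
G1 X34.50 Y23.50 E1.2223
G1 X14.00 Y23.50 E1.8189
G1 X14.00 Y2.00 E2.4446

At z = 24.36 mm: the cylinder does not reach this height (z outside [0, 24]); the cube at (3.5, 10) is not intersected at this z (z outside [8, 11]); the 20.5×21.5 cube at (14, 2) contributes its full rectangle; Combining (union): only the 20.5×21.5 cube at (14, 2) is present, so the union is just that shape — 1 connected region. The outline is a single polygon with 4 vertices. Extrusion per mm of travel: 0.25 × 0.28 / (π × 0.875²) = 0.029103. Accumulating E over each segment gives final E = 2.4446.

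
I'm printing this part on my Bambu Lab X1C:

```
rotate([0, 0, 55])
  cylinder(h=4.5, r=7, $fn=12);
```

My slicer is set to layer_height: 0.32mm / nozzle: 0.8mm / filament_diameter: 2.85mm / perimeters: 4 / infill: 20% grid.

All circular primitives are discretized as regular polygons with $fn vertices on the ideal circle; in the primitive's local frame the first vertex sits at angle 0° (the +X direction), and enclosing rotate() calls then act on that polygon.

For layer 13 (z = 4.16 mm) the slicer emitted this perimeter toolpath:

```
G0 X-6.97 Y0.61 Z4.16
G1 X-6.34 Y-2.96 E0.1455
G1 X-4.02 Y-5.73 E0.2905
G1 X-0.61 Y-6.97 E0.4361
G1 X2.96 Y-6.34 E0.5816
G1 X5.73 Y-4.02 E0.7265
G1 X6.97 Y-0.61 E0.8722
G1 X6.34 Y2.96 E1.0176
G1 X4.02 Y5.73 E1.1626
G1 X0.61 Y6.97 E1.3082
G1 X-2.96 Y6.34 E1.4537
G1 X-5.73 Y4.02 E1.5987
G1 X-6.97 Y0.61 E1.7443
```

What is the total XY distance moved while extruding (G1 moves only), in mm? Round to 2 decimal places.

Sum the Euclidean lengths of each G1 segment: total = 43.47 mm.

43.47 mm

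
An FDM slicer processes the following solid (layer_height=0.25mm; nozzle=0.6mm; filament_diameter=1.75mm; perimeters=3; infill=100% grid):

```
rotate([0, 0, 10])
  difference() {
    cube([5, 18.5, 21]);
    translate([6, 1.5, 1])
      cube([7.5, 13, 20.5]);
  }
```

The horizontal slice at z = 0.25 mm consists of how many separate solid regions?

1

At z = 0.25 mm: the cube (footprint 5×18.5) is included at this height; the cube at (6, 1.5) is not intersected at this z (z outside [1, 21.5]); Subtracting the remaining from the first: none of the subtracted shapes is present at this height, so the 5×18.5 cube is unchanged — 1 connected region; (rotated 10° about Z; rotation is an isometry so areas/perimeters/island counts are preserved). The result has 1 disconnected region.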